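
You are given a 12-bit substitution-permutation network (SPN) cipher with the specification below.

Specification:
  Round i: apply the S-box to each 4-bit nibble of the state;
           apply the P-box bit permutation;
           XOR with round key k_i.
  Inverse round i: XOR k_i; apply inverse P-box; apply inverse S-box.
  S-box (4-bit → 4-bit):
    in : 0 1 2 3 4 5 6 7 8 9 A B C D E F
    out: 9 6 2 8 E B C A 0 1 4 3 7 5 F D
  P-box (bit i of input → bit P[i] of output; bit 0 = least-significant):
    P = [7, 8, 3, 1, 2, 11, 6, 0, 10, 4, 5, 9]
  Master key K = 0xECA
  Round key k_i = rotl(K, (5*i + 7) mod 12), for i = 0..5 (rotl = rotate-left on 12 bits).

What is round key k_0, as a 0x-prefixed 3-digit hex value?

0x576

K = 0xECA
k_0 = rotl(K, (5*0+7) mod 12) = rotl(K, 7) = 0x576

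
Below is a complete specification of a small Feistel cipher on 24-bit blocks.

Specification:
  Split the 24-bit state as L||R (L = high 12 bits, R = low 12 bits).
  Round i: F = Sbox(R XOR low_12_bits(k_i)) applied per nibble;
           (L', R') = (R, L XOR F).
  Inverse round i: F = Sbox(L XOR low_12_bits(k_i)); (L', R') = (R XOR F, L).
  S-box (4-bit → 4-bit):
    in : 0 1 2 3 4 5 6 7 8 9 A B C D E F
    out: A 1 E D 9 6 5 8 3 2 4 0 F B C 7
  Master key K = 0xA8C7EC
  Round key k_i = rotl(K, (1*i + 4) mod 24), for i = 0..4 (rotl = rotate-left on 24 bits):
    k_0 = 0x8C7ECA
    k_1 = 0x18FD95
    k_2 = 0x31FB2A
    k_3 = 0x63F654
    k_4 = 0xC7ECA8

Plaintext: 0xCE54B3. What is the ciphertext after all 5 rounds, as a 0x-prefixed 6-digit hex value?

s_0 = plaintext = 0xCE54B3
s_1 = Round(s_0, k_0) = 0x4B3867
s_2 = Round(s_1, k_1) = 0x8672CD
s_3 = Round(s_2, k_2) = 0x2CDAAF
s_4 = Round(s_3, k_3) = 0xAAFDBD
s_5 = Round(s_4, k_4) = 0xDBDBB9

0xDBDBB9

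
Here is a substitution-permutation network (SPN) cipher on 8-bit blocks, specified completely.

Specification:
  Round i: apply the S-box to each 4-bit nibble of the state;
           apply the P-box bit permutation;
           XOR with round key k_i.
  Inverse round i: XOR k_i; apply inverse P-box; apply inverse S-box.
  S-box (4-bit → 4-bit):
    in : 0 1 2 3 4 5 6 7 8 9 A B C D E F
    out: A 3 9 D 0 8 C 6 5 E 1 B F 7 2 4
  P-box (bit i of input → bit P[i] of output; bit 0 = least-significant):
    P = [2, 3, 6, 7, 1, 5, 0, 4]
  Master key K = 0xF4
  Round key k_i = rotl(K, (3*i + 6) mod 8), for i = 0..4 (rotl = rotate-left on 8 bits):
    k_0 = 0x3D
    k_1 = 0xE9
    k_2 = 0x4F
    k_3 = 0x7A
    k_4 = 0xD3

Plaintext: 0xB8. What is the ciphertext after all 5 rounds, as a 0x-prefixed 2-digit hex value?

s_0 = plaintext = 0xB8
s_1 = Round(s_0, k_0) = 0x4B
s_2 = Round(s_1, k_1) = 0x65
s_3 = Round(s_2, k_2) = 0xDE
s_4 = Round(s_3, k_3) = 0x51
s_5 = Round(s_4, k_4) = 0xCF

0xCF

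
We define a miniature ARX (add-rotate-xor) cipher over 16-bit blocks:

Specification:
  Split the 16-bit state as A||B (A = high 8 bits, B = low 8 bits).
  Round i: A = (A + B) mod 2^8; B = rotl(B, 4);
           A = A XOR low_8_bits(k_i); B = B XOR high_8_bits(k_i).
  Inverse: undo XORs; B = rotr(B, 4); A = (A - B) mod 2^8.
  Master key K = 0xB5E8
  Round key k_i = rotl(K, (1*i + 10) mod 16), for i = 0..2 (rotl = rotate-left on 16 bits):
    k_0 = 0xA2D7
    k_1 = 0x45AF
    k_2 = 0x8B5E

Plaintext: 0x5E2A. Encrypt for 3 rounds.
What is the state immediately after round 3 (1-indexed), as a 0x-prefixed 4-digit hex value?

0x6BDF

s_0 = plaintext = 0x5E2A
s_1 = Round(s_0, k_0) = 0x5F00
s_2 = Round(s_1, k_1) = 0xF045
s_3 = Round(s_2, k_2) = 0x6BDF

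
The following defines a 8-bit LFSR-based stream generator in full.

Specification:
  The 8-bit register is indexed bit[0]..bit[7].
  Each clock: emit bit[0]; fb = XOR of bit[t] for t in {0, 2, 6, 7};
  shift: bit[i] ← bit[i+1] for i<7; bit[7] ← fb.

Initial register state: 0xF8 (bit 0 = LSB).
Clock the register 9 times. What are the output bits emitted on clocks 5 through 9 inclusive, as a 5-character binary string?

11110

reg_0 = 0xF8
clock 1: out=0, reg = 0x7C
clock 2: out=0, reg = 0x3E
clock 3: out=0, reg = 0x9F
clock 4: out=1, reg = 0xCF
clock 5: out=1, reg = 0x67
clock 6: out=1, reg = 0xB3
clock 7: out=1, reg = 0x59
clock 8: out=1, reg = 0x2C
clock 9: out=0, reg = 0x96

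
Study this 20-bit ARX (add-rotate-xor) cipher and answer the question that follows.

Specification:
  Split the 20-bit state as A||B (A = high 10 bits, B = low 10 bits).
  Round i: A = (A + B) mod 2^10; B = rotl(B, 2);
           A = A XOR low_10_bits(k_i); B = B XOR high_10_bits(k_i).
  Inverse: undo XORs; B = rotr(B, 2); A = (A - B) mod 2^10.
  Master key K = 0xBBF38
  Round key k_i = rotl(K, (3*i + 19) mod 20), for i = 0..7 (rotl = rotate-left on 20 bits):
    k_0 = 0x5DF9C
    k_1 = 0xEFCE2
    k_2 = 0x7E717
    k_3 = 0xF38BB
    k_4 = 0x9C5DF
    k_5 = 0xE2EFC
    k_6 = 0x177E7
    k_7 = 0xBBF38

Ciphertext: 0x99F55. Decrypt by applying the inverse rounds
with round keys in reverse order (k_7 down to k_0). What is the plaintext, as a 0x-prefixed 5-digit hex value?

0x0A57A

s_0 = ciphertext = 0x99F55
s_1 = InvRound(s_0, k_7) = 0xBC66E
s_2 = InvRound(s_1, k_6) = 0x62B8C
s_3 = InvRound(s_2, k_5) = 0x1D701
s_4 = InvRound(s_3, k_4) = 0x5385C
s_5 = InvRound(s_4, k_3) = 0xC46E4
s_6 = InvRound(s_5, k_2) = 0x8FDC7
s_7 = InvRound(s_6, k_1) = 0x8FC9E
s_8 = InvRound(s_7, k_0) = 0x0A57A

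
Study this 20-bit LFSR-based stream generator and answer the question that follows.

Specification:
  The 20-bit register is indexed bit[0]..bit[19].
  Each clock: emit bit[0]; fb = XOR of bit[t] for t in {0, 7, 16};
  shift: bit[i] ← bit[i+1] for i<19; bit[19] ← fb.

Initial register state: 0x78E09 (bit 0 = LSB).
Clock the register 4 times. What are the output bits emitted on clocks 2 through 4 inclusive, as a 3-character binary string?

001

reg_0 = 0x78E09
clock 1: out=1, reg = 0x3C704
clock 2: out=0, reg = 0x9E382
clock 3: out=0, reg = 0x4F1C1
clock 4: out=1, reg = 0x278E0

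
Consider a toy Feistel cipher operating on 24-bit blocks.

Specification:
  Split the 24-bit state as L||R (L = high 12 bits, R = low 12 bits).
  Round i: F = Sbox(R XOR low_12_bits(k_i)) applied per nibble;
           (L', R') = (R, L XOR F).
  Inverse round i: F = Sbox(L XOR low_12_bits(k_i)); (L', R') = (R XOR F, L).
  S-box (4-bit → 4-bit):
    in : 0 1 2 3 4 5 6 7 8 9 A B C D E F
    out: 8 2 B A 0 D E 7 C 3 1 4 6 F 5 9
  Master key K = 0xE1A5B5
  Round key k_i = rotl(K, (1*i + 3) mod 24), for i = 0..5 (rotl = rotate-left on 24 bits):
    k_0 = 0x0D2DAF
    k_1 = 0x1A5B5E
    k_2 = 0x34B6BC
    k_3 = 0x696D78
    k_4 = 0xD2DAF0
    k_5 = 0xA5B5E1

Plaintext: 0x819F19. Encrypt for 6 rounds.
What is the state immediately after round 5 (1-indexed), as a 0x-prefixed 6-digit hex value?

s_0 = plaintext = 0x819F19
s_1 = Round(s_0, k_0) = 0xF19357
s_2 = Round(s_1, k_1) = 0x35739A
s_3 = Round(s_2, k_2) = 0x39AEE9
s_4 = Round(s_3, k_3) = 0xEE99A8
s_5 = Round(s_4, k_4) = 0x9A8435
s_6 = Round(s_5, k_5) = 0x435B58

0x9A8435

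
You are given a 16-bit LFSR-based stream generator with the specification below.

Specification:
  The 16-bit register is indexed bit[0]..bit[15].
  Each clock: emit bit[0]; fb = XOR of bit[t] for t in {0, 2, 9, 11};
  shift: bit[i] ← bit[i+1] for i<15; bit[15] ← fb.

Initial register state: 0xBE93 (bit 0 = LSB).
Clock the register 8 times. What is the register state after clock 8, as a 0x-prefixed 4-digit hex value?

reg_0 = 0xBE93
clock 1: out=1, reg = 0xDF49
clock 2: out=1, reg = 0xEFA4
clock 3: out=0, reg = 0xF7D2
clock 4: out=0, reg = 0xFBE9
clock 5: out=1, reg = 0xFDF4
clock 6: out=0, reg = 0x7EFA
clock 7: out=0, reg = 0x3F7D
clock 8: out=1, reg = 0x1FBE

0x1FBE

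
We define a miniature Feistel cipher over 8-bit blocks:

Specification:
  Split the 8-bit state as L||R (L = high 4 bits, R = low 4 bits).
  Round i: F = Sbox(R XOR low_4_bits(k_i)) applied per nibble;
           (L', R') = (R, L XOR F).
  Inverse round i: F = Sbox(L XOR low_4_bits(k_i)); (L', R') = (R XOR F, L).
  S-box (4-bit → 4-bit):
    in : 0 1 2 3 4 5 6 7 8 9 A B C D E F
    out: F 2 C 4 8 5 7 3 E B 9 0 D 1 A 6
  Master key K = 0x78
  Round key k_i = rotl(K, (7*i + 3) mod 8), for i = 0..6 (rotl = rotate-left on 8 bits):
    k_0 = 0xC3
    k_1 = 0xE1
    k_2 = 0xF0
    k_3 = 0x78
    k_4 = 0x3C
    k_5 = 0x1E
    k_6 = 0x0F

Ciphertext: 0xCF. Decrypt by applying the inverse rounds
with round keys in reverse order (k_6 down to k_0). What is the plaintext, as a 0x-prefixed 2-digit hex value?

s_0 = ciphertext = 0xCF
s_1 = InvRound(s_0, k_6) = 0xBC
s_2 = InvRound(s_1, k_5) = 0x9B
s_3 = InvRound(s_2, k_4) = 0xE9
s_4 = InvRound(s_3, k_3) = 0xEE
s_5 = InvRound(s_4, k_2) = 0x4E
s_6 = InvRound(s_5, k_1) = 0xB4
s_7 = InvRound(s_6, k_0) = 0xAB

0xAB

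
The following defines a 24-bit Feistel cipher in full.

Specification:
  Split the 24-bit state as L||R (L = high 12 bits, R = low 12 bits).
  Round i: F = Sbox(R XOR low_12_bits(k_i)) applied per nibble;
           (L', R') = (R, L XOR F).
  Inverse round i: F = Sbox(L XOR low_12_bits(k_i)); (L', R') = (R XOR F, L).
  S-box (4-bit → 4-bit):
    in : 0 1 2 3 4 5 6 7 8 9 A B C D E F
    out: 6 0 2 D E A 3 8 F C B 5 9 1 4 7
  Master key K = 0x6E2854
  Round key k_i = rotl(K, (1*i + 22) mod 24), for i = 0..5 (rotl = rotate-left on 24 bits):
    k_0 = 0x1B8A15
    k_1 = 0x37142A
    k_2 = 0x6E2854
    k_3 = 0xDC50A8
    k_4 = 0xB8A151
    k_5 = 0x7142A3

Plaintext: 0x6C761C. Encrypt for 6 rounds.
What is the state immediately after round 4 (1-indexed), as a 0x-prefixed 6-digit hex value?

s_0 = plaintext = 0x6C761C
s_1 = Round(s_0, k_0) = 0x61CFAB
s_2 = Round(s_1, k_1) = 0xFAB3EC
s_3 = Round(s_2, k_2) = 0x3ECAF4
s_4 = Round(s_3, k_3) = 0xAF4845
s_5 = Round(s_4, k_4) = 0x8456FA
s_6 = Round(s_5, k_5) = 0x6FA6E9

0xAF4845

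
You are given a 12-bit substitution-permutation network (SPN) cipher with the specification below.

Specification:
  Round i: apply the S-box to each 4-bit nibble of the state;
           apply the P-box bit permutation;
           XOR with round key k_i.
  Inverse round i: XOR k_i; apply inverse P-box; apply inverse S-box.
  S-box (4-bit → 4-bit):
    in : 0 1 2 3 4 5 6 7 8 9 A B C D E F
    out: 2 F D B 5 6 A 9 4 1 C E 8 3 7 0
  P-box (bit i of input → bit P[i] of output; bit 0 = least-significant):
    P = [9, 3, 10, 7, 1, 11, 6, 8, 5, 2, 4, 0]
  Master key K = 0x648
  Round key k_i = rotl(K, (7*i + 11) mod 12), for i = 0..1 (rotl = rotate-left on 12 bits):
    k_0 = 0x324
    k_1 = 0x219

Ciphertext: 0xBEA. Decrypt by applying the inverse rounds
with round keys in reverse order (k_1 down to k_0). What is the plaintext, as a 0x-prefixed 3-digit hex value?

0x4C0

s_0 = ciphertext = 0xBEA
s_1 = InvRound(s_0, k_1) = 0x21C
s_2 = InvRound(s_1, k_0) = 0x4C0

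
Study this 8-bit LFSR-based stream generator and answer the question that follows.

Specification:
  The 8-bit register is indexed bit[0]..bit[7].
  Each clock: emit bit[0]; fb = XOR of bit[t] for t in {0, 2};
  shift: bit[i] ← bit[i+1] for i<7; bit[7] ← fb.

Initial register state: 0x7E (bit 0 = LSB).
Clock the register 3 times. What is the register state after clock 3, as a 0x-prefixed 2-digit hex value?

0x2F

reg_0 = 0x7E
clock 1: out=0, reg = 0xBF
clock 2: out=1, reg = 0x5F
clock 3: out=1, reg = 0x2F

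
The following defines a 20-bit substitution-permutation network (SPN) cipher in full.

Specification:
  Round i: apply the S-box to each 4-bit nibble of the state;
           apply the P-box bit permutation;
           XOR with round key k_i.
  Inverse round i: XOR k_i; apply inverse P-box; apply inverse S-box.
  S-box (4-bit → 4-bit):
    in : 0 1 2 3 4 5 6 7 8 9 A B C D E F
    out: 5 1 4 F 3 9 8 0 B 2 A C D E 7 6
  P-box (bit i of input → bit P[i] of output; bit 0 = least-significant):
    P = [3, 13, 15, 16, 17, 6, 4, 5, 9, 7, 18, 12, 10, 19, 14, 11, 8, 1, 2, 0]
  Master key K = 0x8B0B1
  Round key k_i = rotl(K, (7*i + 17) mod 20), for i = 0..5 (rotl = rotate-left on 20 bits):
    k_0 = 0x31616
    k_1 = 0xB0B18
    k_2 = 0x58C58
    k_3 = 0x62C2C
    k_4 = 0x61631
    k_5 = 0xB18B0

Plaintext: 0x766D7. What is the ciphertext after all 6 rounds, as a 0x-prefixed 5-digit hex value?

s_0 = plaintext = 0x766D7
s_1 = Round(s_0, k_0) = 0x30E66
s_2 = Round(s_1, k_1) = 0xE4CBF
s_3 = Round(s_2, k_2) = 0x93B6E
s_4 = Round(s_3, k_3) = 0xAD006
s_5 = Round(s_4, k_4) = 0x95C22
s_6 = Round(s_5, k_5) = 0xF86A2

0xF86A2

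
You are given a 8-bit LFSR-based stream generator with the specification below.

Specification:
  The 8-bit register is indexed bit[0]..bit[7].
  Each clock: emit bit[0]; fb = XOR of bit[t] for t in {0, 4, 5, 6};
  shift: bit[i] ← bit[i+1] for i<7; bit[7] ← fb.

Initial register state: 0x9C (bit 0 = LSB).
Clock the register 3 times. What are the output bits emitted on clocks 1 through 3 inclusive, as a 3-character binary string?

reg_0 = 0x9C
clock 1: out=0, reg = 0xCE
clock 2: out=0, reg = 0xE7
clock 3: out=1, reg = 0xF3

001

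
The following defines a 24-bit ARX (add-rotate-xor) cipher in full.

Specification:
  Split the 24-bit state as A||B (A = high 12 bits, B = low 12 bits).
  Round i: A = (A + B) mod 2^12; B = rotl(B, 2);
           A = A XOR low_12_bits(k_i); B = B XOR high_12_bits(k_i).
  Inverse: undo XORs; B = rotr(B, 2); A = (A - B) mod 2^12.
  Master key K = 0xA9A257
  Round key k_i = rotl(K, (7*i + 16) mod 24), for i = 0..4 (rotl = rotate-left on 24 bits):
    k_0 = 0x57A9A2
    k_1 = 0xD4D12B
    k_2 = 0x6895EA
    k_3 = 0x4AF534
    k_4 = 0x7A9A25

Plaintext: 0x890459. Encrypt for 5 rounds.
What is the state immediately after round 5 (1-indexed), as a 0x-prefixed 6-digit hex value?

0xF7D1B6

s_0 = plaintext = 0x890459
s_1 = Round(s_0, k_0) = 0x54B41F
s_2 = Round(s_1, k_1) = 0x841D30
s_3 = Round(s_2, k_2) = 0x09B24A
s_4 = Round(s_3, k_3) = 0x7D1D87
s_5 = Round(s_4, k_4) = 0xF7D1B6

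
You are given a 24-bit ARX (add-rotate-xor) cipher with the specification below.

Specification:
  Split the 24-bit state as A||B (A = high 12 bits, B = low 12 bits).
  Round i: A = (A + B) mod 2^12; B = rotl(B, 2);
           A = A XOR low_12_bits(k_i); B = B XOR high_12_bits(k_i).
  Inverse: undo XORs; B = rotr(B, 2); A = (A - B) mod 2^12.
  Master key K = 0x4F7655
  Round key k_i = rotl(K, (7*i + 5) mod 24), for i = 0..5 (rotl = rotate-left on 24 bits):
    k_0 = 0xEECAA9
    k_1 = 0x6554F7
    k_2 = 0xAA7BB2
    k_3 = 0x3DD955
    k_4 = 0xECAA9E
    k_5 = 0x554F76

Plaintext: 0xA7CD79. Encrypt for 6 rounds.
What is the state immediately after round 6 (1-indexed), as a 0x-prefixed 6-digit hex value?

s_0 = plaintext = 0xA7CD79
s_1 = Round(s_0, k_0) = 0xD5CB0B
s_2 = Round(s_1, k_1) = 0xC90A7B
s_3 = Round(s_2, k_2) = 0xCB9349
s_4 = Round(s_3, k_3) = 0x957EF9
s_5 = Round(s_4, k_4) = 0x2CE52D
s_6 = Round(s_5, k_5) = 0x88D1E1

0x88D1E1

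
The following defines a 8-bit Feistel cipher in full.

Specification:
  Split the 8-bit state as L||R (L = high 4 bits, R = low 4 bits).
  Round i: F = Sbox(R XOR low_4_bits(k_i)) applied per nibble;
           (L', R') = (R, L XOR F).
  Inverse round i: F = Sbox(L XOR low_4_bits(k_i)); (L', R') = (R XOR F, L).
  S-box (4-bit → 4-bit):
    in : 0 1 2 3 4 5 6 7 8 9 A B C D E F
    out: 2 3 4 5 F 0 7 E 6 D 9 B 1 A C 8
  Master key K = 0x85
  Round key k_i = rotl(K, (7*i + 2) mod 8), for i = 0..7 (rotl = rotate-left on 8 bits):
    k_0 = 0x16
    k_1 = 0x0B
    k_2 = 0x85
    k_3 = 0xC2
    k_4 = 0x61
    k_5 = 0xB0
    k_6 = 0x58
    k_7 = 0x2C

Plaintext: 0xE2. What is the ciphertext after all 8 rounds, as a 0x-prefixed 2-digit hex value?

s_0 = plaintext = 0xE2
s_1 = Round(s_0, k_0) = 0x21
s_2 = Round(s_1, k_1) = 0x1B
s_3 = Round(s_2, k_2) = 0xBD
s_4 = Round(s_3, k_3) = 0xD3
s_5 = Round(s_4, k_4) = 0x39
s_6 = Round(s_5, k_5) = 0x9E
s_7 = Round(s_6, k_6) = 0xEE
s_8 = Round(s_7, k_7) = 0xEA

0xEA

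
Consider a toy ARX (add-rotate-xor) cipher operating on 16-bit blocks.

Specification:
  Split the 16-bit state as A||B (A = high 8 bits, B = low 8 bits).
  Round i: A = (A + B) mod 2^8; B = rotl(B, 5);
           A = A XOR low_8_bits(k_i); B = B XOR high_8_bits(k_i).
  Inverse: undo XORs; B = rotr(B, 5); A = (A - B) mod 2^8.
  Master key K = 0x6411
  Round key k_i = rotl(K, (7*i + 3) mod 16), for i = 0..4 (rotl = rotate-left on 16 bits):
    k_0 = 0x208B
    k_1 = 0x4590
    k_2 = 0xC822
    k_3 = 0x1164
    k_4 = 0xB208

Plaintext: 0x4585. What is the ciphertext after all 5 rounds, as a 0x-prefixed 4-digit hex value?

0x0518

s_0 = plaintext = 0x4585
s_1 = Round(s_0, k_0) = 0x4190
s_2 = Round(s_1, k_1) = 0x4157
s_3 = Round(s_2, k_2) = 0xBA22
s_4 = Round(s_3, k_3) = 0xB855
s_5 = Round(s_4, k_4) = 0x0518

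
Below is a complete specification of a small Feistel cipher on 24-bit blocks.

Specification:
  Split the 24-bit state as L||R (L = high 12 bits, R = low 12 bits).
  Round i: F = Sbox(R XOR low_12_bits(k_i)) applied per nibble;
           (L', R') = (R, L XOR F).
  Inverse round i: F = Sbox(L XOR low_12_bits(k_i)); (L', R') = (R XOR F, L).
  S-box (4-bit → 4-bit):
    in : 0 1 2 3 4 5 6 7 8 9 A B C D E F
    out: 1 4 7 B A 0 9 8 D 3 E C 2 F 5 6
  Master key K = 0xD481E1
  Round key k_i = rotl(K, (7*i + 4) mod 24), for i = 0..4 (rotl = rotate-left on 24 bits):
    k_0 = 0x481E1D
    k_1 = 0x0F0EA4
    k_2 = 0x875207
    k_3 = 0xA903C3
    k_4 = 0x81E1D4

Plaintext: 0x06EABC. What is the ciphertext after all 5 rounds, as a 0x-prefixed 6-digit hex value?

s_0 = plaintext = 0x06EABC
s_1 = Round(s_0, k_0) = 0xABCA8A
s_2 = Round(s_1, k_1) = 0xA8A0C9
s_3 = Round(s_2, k_2) = 0x0C9DAF
s_4 = Round(s_3, k_3) = 0xDAF55B
s_5 = Round(s_4, k_4) = 0x55B779

0x55B779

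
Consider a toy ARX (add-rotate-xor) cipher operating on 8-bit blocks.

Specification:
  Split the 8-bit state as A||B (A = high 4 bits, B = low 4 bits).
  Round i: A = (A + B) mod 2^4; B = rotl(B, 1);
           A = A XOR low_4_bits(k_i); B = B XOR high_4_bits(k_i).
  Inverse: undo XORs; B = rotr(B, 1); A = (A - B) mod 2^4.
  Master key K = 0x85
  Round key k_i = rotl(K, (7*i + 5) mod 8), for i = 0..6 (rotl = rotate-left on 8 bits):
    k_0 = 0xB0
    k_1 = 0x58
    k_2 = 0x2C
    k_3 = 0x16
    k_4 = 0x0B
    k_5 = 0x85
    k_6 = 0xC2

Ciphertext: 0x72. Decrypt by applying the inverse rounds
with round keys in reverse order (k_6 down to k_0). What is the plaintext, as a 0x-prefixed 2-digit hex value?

s_0 = ciphertext = 0x72
s_1 = InvRound(s_0, k_6) = 0xE7
s_2 = InvRound(s_1, k_5) = 0xCF
s_3 = InvRound(s_2, k_4) = 0x8F
s_4 = InvRound(s_3, k_3) = 0x77
s_5 = InvRound(s_4, k_2) = 0x1A
s_6 = InvRound(s_5, k_1) = 0xAF
s_7 = InvRound(s_6, k_0) = 0x82

0x82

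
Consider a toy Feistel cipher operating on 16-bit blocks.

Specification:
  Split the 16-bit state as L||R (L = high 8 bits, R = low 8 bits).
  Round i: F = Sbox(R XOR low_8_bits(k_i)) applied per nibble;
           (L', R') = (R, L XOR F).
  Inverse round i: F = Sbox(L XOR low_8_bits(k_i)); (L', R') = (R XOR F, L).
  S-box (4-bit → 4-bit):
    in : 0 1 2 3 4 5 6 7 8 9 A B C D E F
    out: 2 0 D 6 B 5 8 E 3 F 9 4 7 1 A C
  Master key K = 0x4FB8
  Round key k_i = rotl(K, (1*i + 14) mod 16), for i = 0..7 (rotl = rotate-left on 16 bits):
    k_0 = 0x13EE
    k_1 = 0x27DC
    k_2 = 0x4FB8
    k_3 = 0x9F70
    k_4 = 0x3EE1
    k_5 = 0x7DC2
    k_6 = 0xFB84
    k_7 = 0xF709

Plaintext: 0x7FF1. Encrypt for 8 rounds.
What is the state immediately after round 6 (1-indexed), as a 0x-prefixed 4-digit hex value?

0x5D99

s_0 = plaintext = 0x7FF1
s_1 = Round(s_0, k_0) = 0xF173
s_2 = Round(s_1, k_1) = 0x736D
s_3 = Round(s_2, k_2) = 0x6D66
s_4 = Round(s_3, k_3) = 0x6665
s_5 = Round(s_4, k_4) = 0x655D
s_6 = Round(s_5, k_5) = 0x5D99
s_7 = Round(s_6, k_6) = 0x995C
s_8 = Round(s_7, k_7) = 0x5CCC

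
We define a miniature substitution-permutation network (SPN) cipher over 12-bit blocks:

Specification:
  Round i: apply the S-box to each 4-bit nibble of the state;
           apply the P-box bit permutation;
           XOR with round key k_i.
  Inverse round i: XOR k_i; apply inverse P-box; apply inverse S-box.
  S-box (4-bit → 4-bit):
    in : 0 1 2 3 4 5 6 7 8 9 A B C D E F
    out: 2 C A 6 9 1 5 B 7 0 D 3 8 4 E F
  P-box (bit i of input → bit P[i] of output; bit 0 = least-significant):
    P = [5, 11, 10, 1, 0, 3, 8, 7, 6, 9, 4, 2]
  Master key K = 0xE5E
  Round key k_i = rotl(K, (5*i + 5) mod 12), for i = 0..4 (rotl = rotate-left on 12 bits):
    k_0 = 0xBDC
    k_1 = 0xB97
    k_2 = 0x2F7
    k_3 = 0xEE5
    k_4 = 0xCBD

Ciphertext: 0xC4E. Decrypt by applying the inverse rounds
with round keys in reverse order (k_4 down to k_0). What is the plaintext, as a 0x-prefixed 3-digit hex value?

0x5E4

s_0 = ciphertext = 0xC4E
s_1 = InvRound(s_0, k_4) = 0x644
s_2 = InvRound(s_1, k_3) = 0x94B
s_3 = InvRound(s_2, k_2) = 0xEEB
s_4 = InvRound(s_3, k_1) = 0xA36
s_5 = InvRound(s_4, k_0) = 0x5E4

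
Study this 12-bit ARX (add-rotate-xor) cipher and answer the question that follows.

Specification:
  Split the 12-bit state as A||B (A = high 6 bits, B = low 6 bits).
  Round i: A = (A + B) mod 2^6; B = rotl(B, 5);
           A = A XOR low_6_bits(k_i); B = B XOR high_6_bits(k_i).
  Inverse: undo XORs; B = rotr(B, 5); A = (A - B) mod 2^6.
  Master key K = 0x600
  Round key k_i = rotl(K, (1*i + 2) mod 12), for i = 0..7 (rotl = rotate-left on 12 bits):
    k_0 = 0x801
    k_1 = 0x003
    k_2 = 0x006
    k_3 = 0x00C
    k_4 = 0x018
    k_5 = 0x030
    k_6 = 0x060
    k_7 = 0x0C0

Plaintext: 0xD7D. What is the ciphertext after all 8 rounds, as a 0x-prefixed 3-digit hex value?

s_0 = plaintext = 0xD7D
s_1 = Round(s_0, k_0) = 0xCDE
s_2 = Round(s_1, k_1) = 0x48F
s_3 = Round(s_2, k_2) = 0x9E7
s_4 = Round(s_3, k_3) = 0x0B3
s_5 = Round(s_4, k_4) = 0xB79
s_6 = Round(s_5, k_5) = 0x5BC
s_7 = Round(s_6, k_6) = 0xC9F
s_8 = Round(s_7, k_7) = 0x46C

0x46C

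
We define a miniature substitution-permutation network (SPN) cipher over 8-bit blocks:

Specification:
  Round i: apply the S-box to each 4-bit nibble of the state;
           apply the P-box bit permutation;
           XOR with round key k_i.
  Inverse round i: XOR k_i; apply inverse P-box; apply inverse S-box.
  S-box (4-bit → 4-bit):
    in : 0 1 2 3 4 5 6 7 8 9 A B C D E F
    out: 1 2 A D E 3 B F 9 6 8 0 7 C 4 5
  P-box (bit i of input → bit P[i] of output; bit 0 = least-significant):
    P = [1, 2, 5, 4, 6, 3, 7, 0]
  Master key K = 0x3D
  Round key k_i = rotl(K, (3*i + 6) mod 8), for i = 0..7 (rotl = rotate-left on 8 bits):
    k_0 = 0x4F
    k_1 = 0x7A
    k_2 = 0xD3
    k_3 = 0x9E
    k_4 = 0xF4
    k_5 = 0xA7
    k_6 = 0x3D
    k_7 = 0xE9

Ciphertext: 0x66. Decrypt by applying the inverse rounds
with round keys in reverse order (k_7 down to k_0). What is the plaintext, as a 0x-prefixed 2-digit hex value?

0x20

s_0 = ciphertext = 0x66
s_1 = InvRound(s_0, k_7) = 0x45
s_2 = InvRound(s_1, k_6) = 0x5D
s_3 = InvRound(s_2, k_5) = 0xC3
s_4 = InvRound(s_3, k_4) = 0xA7
s_5 = InvRound(s_4, k_3) = 0x2D
s_6 = InvRound(s_5, k_2) = 0xC7
s_7 = InvRound(s_6, k_1) = 0x44
s_8 = InvRound(s_7, k_0) = 0x20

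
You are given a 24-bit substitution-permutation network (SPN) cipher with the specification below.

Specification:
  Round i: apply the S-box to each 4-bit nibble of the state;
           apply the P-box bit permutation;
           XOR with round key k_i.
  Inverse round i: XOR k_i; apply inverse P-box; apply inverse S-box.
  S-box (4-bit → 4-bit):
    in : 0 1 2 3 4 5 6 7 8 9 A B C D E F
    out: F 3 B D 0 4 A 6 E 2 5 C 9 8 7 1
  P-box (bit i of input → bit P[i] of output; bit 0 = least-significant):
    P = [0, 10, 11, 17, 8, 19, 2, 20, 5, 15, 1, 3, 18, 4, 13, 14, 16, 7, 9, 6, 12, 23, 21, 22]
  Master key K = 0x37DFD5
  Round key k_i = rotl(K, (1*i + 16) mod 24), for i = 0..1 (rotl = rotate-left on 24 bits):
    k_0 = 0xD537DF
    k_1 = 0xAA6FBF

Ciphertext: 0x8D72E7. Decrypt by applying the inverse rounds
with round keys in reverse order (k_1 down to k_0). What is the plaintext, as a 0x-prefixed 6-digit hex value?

0xBA5A8A

s_0 = ciphertext = 0x8D72E7
s_1 = InvRound(s_0, k_1) = 0xAC1DF8
s_2 = InvRound(s_1, k_0) = 0xBA5A8A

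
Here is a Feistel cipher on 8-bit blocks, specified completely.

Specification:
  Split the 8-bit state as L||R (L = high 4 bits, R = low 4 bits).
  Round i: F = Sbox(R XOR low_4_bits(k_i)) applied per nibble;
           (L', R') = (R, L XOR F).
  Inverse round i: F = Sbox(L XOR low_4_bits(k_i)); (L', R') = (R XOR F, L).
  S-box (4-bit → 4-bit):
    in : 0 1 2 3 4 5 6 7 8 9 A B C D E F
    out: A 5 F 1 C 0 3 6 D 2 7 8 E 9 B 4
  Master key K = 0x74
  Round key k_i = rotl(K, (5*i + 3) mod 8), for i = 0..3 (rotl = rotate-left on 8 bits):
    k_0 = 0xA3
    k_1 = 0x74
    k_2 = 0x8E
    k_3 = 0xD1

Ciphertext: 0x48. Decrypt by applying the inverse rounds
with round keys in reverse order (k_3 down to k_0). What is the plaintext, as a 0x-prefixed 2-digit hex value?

s_0 = ciphertext = 0x48
s_1 = InvRound(s_0, k_3) = 0x84
s_2 = InvRound(s_1, k_2) = 0x78
s_3 = InvRound(s_2, k_1) = 0x97
s_4 = InvRound(s_3, k_0) = 0x09

0x09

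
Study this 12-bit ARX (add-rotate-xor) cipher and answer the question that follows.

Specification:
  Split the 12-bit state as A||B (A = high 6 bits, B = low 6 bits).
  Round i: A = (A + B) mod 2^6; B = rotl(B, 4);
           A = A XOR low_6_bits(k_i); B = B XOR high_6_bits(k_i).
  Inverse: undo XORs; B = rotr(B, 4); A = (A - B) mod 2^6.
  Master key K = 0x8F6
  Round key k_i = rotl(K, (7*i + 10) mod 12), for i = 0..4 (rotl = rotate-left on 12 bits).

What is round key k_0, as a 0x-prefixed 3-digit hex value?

K = 0x8F6
k_0 = rotl(K, (7*0+10) mod 12) = rotl(K, 10) = 0xA3D

0xA3D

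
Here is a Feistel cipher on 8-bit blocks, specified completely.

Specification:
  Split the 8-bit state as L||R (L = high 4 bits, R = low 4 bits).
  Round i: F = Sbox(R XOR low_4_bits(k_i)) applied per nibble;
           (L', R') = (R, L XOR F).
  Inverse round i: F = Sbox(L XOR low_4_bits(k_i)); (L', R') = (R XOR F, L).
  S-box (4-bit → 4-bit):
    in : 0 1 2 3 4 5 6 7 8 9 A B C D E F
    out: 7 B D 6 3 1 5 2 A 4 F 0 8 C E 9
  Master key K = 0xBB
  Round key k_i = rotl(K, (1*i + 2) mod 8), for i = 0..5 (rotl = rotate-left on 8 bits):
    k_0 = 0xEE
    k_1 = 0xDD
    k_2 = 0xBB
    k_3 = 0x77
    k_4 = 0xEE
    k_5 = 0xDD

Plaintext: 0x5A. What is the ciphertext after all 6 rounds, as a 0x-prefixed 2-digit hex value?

s_0 = plaintext = 0x5A
s_1 = Round(s_0, k_0) = 0xA6
s_2 = Round(s_1, k_1) = 0x6A
s_3 = Round(s_2, k_2) = 0xAD
s_4 = Round(s_3, k_3) = 0xD5
s_5 = Round(s_4, k_4) = 0x5D
s_6 = Round(s_5, k_5) = 0xD2

0xD2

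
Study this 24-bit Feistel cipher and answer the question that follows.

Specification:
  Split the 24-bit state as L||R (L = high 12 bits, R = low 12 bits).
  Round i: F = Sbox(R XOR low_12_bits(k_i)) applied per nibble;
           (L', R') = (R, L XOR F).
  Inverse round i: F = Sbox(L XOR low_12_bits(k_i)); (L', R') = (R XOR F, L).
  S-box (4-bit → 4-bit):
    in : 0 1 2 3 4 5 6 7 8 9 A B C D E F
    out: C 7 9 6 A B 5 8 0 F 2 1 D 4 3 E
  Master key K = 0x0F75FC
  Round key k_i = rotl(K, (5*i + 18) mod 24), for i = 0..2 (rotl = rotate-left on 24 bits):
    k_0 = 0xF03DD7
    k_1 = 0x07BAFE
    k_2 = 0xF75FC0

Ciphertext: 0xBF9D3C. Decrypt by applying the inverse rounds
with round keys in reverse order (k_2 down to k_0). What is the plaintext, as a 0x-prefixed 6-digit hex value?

s_0 = ciphertext = 0xBF9D3C
s_1 = InvRound(s_0, k_2) = 0x753BF9
s_2 = InvRound(s_1, k_1) = 0xFDD753
s_3 = InvRound(s_2, k_0) = 0xE91FDD

0xE91FDD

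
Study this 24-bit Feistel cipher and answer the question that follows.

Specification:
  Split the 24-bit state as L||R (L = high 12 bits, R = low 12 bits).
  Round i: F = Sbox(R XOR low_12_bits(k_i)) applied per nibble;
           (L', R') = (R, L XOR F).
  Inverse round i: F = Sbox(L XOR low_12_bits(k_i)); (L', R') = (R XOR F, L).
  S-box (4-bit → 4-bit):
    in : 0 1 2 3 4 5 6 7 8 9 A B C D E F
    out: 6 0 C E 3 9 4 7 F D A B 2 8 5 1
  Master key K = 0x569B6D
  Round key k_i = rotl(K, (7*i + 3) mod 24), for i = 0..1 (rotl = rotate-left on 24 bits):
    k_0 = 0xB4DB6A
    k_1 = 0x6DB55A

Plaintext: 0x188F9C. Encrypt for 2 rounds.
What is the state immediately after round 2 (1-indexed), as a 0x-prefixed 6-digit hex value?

s_0 = plaintext = 0x188F9C
s_1 = Round(s_0, k_0) = 0xF9C29C
s_2 = Round(s_1, k_1) = 0x29C8B8

0x29C8B8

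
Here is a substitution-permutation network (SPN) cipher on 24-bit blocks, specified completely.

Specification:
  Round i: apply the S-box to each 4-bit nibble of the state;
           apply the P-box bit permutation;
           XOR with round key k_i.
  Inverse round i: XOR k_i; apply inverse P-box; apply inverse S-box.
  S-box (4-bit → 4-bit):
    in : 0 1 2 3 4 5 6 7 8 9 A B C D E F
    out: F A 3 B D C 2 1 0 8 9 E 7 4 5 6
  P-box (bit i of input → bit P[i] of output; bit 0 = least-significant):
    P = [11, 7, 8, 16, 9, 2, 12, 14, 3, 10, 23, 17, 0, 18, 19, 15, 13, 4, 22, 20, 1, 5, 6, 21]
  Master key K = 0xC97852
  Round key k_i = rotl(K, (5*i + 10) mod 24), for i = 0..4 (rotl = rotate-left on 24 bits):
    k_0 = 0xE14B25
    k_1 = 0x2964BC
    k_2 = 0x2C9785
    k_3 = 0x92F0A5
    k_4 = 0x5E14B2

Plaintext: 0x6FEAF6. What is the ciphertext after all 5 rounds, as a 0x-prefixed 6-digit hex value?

s_0 = plaintext = 0x6FEAF6
s_1 = Round(s_0, k_0) = 0xAB5B98
s_2 = Round(s_1, k_1) = 0xD3A0AE
s_3 = Round(s_2, k_2) = 0xBE78DC
s_4 = Round(s_3, k_3) = 0xF2C944
s_5 = Round(s_4, k_4) = 0x516FC3

0x516FC3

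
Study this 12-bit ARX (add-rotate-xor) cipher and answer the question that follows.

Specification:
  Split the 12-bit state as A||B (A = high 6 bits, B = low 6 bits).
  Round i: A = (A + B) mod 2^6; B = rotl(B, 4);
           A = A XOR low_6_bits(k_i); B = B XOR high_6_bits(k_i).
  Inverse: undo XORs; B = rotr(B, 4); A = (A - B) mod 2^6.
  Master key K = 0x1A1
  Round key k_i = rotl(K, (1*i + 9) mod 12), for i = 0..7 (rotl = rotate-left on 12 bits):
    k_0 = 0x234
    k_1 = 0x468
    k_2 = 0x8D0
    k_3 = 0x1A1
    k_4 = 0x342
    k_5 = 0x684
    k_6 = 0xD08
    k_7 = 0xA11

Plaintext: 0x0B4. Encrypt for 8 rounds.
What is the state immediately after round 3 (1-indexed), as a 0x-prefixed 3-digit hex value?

s_0 = plaintext = 0x0B4
s_1 = Round(s_0, k_0) = 0x085
s_2 = Round(s_1, k_1) = 0xBC0
s_3 = Round(s_2, k_2) = 0xFE3
s_4 = Round(s_3, k_3) = 0x0FE
s_5 = Round(s_4, k_4) = 0x0E2
s_6 = Round(s_5, k_5) = 0x872
s_7 = Round(s_6, k_6) = 0x6D8
s_8 = Round(s_7, k_7) = 0x8AE

0xFE3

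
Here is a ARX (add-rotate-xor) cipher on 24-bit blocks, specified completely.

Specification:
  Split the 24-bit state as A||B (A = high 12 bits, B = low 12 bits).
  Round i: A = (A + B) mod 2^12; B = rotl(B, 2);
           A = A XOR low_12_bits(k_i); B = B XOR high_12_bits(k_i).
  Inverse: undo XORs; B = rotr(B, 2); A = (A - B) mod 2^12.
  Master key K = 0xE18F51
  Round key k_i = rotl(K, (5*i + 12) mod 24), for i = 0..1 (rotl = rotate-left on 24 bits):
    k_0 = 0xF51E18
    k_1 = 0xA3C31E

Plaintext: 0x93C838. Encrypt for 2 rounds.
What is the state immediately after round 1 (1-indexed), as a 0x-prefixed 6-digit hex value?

s_0 = plaintext = 0x93C838
s_1 = Round(s_0, k_0) = 0xF6CFB3
s_2 = Round(s_1, k_1) = 0xC014F3

0xF6CFB3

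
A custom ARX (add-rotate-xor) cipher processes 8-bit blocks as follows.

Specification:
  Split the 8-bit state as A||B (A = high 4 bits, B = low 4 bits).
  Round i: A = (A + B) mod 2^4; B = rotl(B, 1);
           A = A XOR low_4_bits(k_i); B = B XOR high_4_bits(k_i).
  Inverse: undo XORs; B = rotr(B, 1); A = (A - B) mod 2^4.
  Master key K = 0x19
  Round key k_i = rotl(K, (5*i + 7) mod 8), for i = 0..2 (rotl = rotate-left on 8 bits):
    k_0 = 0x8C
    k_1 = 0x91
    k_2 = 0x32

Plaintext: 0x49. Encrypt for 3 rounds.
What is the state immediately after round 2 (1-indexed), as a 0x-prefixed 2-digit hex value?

0xDE

s_0 = plaintext = 0x49
s_1 = Round(s_0, k_0) = 0x1B
s_2 = Round(s_1, k_1) = 0xDE
s_3 = Round(s_2, k_2) = 0x9E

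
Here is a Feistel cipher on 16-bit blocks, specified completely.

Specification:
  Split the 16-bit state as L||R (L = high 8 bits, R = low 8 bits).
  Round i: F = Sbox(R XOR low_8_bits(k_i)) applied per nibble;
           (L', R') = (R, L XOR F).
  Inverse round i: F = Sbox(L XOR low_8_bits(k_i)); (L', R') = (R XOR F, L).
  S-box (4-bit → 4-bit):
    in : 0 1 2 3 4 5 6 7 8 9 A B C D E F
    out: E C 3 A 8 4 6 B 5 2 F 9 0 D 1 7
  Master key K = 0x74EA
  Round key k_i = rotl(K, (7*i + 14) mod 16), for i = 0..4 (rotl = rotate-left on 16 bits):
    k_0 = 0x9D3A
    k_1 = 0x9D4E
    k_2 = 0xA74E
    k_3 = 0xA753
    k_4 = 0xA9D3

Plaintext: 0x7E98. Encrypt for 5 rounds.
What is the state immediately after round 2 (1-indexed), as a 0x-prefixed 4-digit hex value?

0x8D92

s_0 = plaintext = 0x7E98
s_1 = Round(s_0, k_0) = 0x988D
s_2 = Round(s_1, k_1) = 0x8D92
s_3 = Round(s_2, k_2) = 0x925D
s_4 = Round(s_3, k_3) = 0x5D73
s_5 = Round(s_4, k_4) = 0x73A3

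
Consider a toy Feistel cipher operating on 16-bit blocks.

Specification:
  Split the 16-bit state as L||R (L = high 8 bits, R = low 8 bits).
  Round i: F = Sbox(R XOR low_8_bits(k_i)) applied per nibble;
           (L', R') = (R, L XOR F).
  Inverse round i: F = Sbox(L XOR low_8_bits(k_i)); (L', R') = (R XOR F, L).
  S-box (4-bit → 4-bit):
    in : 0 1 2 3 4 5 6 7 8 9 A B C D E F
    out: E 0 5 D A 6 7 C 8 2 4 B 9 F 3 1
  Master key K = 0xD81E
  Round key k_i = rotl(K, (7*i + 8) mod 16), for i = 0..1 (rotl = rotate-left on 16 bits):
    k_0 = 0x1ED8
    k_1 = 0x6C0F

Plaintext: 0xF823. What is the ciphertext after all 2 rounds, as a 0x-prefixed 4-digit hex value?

s_0 = plaintext = 0xF823
s_1 = Round(s_0, k_0) = 0x23E3
s_2 = Round(s_1, k_1) = 0xE31A

0xE31A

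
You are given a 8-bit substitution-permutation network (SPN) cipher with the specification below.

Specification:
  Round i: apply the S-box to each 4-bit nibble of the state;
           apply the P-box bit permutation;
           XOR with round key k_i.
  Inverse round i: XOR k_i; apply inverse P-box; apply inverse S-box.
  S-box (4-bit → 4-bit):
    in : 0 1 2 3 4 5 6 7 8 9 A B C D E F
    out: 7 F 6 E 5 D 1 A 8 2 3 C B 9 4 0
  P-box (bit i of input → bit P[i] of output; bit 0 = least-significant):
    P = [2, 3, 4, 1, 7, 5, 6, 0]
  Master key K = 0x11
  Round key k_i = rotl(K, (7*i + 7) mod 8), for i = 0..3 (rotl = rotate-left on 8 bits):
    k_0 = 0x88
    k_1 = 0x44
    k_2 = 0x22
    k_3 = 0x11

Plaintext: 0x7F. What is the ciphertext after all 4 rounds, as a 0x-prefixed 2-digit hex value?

s_0 = plaintext = 0x7F
s_1 = Round(s_0, k_0) = 0xA9
s_2 = Round(s_1, k_1) = 0xEC
s_3 = Round(s_2, k_2) = 0x6C
s_4 = Round(s_3, k_3) = 0x9F

0x9F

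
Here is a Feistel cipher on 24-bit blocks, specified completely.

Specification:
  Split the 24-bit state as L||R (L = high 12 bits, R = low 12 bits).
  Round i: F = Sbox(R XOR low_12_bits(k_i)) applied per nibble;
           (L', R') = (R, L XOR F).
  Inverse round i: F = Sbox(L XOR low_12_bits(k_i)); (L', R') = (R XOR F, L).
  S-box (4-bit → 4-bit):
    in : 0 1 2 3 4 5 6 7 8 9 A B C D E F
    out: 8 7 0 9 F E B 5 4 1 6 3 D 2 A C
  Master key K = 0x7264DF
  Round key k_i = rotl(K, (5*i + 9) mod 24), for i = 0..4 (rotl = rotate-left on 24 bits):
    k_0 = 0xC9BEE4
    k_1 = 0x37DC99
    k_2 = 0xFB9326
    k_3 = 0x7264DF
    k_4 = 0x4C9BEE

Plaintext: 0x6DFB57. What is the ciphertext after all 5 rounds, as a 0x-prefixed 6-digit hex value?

s_0 = plaintext = 0x6DFB57
s_1 = Round(s_0, k_0) = 0xB578E6
s_2 = Round(s_1, k_1) = 0x8E640B
s_3 = Round(s_2, k_2) = 0x40BDE4
s_4 = Round(s_3, k_3) = 0xDE4598
s_5 = Round(s_4, k_4) = 0x5987BF

0x5987BF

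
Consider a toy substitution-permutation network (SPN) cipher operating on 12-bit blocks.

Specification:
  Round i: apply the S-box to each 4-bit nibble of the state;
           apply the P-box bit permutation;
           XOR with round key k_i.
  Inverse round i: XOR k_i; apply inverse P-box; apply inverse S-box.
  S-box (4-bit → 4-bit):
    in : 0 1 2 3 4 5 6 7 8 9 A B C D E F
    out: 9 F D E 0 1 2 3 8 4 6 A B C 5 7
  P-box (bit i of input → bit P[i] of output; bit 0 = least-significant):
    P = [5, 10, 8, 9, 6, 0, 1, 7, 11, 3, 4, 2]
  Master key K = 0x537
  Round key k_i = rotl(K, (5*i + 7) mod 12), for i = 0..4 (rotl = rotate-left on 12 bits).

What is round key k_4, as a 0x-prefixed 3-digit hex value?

0x9BA

K = 0x537
k_0 = rotl(K, (5*0+7) mod 12) = rotl(K, 7) = 0xBA9
k_1 = rotl(K, (5*1+7) mod 12) = rotl(K, 0) = 0x537
k_2 = rotl(K, (5*2+7) mod 12) = rotl(K, 5) = 0x6EA
k_3 = rotl(K, (5*3+7) mod 12) = rotl(K, 10) = 0xD4D
k_4 = rotl(K, (5*4+7) mod 12) = rotl(K, 3) = 0x9BA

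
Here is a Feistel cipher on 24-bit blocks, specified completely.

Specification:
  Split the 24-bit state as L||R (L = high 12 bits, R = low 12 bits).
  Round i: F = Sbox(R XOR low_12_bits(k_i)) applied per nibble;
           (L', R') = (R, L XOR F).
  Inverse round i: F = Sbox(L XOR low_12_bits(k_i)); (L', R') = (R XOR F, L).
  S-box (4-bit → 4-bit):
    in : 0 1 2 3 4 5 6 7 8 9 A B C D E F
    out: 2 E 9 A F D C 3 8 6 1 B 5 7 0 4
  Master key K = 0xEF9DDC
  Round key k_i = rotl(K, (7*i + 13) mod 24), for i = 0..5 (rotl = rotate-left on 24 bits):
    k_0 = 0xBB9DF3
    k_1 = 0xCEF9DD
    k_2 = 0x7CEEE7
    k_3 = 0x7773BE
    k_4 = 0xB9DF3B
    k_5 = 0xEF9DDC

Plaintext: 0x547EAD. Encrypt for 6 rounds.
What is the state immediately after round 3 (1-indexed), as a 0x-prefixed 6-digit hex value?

s_0 = plaintext = 0x547EAD
s_1 = Round(s_0, k_0) = 0xEADF97
s_2 = Round(s_1, k_1) = 0xF9725C
s_3 = Round(s_2, k_2) = 0x25CA2C
s_4 = Round(s_3, k_3) = 0xA2C435
s_5 = Round(s_4, k_4) = 0x43510C
s_6 = Round(s_5, k_5) = 0x10C147

0x25CA2C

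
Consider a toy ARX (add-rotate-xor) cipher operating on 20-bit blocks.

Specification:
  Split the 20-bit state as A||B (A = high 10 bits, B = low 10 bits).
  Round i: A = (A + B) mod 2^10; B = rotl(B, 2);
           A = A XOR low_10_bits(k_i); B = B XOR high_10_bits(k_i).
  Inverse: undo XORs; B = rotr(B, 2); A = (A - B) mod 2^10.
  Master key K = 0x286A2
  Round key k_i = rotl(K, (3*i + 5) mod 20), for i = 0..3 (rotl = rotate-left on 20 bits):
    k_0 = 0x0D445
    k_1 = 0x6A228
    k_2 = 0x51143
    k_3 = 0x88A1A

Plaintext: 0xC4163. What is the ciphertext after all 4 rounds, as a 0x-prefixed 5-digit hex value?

0x2D7AE

s_0 = plaintext = 0xC4163
s_1 = Round(s_0, k_0) = 0x0D9B8
s_2 = Round(s_1, k_1) = 0xF1B49
s_3 = Round(s_2, k_2) = 0x93063
s_4 = Round(s_3, k_3) = 0x2D7AE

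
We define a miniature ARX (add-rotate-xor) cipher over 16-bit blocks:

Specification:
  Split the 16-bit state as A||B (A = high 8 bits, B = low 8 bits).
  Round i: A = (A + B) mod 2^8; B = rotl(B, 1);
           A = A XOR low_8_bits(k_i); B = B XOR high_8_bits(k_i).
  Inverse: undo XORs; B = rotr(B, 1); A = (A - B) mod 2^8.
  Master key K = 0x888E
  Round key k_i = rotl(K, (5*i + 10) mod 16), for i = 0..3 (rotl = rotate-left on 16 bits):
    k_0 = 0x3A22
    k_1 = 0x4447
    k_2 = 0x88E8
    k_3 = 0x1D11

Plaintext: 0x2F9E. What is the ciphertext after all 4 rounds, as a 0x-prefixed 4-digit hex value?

0x3E25

s_0 = plaintext = 0x2F9E
s_1 = Round(s_0, k_0) = 0xEF07
s_2 = Round(s_1, k_1) = 0xB14A
s_3 = Round(s_2, k_2) = 0x131C
s_4 = Round(s_3, k_3) = 0x3E25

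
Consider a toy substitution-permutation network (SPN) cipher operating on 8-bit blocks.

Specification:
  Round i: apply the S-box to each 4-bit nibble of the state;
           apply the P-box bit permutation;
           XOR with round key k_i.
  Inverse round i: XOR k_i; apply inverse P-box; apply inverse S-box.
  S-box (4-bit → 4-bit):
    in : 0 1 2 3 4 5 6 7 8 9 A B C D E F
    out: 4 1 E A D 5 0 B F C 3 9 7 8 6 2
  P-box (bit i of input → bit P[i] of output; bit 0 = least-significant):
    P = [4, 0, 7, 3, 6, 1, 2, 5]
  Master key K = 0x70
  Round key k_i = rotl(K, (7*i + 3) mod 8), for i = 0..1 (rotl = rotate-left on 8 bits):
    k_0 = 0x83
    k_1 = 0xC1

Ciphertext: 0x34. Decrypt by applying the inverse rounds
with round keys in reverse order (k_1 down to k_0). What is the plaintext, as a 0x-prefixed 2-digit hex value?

s_0 = ciphertext = 0x34
s_1 = InvRound(s_0, k_1) = 0x4C
s_2 = InvRound(s_1, k_0) = 0xC2

0xC2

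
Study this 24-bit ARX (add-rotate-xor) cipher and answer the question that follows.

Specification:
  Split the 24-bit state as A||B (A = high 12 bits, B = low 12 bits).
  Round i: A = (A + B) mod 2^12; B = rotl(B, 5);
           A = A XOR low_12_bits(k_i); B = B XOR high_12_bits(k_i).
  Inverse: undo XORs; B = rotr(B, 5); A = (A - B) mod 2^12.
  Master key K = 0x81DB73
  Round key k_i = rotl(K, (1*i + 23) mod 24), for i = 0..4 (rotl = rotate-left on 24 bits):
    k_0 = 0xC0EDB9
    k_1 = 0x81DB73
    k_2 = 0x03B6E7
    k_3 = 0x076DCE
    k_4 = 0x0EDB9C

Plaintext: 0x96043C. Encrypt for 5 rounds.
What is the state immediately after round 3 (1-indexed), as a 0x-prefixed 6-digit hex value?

0xF4596A

s_0 = plaintext = 0x96043C
s_1 = Round(s_0, k_0) = 0x025B86
s_2 = Round(s_1, k_1) = 0x0D88CA
s_3 = Round(s_2, k_2) = 0xF4596A
s_4 = Round(s_3, k_3) = 0x561D24
s_5 = Round(s_4, k_4) = 0x919477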